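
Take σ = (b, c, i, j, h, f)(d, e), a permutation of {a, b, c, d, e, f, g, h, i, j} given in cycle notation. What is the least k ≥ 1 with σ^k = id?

The cycle type of σ is (6, 2, 1, 1).
The order of σ is the least common multiple of its cycle lengths: lcm(6, 2) = 6.

6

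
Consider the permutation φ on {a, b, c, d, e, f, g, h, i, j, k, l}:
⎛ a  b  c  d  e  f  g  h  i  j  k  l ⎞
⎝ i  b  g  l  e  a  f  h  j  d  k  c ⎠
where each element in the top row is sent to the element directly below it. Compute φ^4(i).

c

Tracing i → j → … returns to i after 8 steps, so i lies in an 8-cycle (a i j d l c g f).
Advancing 4 steps from i: i → j → d → l → c.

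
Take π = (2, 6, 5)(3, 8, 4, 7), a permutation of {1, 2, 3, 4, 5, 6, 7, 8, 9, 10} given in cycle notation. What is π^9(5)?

5 lies in the 3-cycle (2, 6, 5).
Powers repeat with period 3 on this cycle, and 9 mod 3 = 0, so π^9(5) = π^0(5).
So π^9(5) = 5.

5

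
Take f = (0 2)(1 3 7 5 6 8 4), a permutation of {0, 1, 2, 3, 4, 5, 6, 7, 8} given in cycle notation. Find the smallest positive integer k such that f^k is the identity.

14

The disjoint cycles have lengths 7, 2.
The order of f is the least common multiple of its cycle lengths: lcm(7, 2) = 14.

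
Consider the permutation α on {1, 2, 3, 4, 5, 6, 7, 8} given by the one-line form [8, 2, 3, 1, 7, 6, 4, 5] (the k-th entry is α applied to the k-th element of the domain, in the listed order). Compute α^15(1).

1

Tracing 1 → 8 → … returns to 1 after 5 steps, so 1 lies in a 5-cycle (1, 8, 5, 7, 4).
Since the cycle has length 5, α^15 acts on it the same as α^0 (15 mod 5 = 0).
So α^15(1) = 1.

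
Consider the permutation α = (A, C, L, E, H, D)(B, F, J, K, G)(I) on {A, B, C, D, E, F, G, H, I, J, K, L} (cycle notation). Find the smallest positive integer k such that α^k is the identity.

The disjoint cycles have lengths 6, 5, 1.
Since disjoint cycles commute, ord(α) = lcm(6, 5) = 30.

30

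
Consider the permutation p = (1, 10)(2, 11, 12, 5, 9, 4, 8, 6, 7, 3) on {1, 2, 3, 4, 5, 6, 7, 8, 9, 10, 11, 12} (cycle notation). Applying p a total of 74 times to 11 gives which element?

11 lies in the 10-cycle (2, 11, 12, 5, 9, 4, 8, 6, 7, 3).
On a 10-cycle, p^10 is the identity, so p^74 = p^4 there (74 ≡ 4 mod 10).
Advancing 4 steps from 11: 11 → 12 → 5 → 9 → 4.

4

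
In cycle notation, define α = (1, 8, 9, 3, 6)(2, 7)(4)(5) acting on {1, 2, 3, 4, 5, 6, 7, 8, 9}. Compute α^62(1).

1 lies in the 5-cycle (1, 8, 9, 3, 6).
On a 5-cycle, α^5 is the identity, so α^62 = α^2 there (62 ≡ 2 mod 5).
Advancing 2 steps from 1: 1 → 8 → 9.

9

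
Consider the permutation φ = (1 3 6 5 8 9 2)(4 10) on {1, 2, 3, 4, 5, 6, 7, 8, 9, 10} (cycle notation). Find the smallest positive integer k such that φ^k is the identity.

14

The disjoint cycles have lengths 7, 2, 1.
The order is lcm(7, 2) = 14.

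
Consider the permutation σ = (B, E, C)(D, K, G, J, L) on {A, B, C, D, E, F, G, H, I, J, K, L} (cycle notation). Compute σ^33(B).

B lies in the 3-cycle (B, E, C).
Since the cycle has length 3, σ^33 acts on it the same as σ^0 (33 mod 3 = 0).
So σ^33(B) = B.

B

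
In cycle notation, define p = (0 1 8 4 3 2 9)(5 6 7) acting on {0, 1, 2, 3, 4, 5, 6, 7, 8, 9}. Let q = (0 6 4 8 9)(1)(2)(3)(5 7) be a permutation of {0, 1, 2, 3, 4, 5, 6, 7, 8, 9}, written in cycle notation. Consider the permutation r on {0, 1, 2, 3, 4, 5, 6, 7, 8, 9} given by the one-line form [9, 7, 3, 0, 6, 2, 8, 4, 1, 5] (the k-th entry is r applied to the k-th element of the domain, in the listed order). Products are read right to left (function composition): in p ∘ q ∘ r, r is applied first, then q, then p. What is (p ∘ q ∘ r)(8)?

8

Apply the permutations in order: r(8) = 1, then q(1) = 1, then p(1) = 8. So (p ∘ q ∘ r)(8) = 8.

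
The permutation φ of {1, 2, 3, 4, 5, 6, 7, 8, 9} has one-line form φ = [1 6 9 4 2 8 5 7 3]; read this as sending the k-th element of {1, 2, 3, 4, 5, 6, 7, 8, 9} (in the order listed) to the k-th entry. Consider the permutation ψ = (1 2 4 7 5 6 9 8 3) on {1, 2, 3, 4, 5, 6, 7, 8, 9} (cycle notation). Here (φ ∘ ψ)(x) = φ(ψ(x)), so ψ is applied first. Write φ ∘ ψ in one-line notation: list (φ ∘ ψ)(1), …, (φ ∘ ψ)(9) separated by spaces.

6 4 1 5 8 3 2 9 7

For each element, apply ψ then φ: 1 → 2 → 6; 2 → 4 → 4; 3 → 1 → 1; 4 → 7 → 5; 5 → 6 → 8; 6 → 9 → 3; 7 → 5 → 2; 8 → 3 → 9; 9 → 8 → 7.
So φ ∘ ψ in one-line form is 6 4 1 5 8 3 2 9 7.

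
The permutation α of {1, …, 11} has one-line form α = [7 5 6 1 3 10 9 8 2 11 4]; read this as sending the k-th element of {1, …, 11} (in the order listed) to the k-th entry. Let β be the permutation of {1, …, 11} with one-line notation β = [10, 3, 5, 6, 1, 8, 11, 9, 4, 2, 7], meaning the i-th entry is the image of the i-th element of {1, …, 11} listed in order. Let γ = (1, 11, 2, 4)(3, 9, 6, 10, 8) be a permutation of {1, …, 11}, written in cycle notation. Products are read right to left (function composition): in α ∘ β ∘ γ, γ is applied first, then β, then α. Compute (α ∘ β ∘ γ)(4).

Apply the permutations in order: γ(4) = 1, then β(1) = 10, then α(10) = 11. So (α ∘ β ∘ γ)(4) = 11.

11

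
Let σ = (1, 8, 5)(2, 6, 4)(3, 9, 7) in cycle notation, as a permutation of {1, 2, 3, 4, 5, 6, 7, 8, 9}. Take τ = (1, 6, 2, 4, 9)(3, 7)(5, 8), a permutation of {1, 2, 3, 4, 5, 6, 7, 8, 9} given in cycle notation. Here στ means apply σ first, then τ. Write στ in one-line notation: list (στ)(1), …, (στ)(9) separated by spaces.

Chase each element through σ then τ: 1 → 8 → 5; 2 → 6 → 2; 3 → 9 → 1; 4 → 2 → 4; 5 → 1 → 6; 6 → 4 → 9; 7 → 3 → 7; 8 → 5 → 8; 9 → 7 → 3.
So στ in one-line form is 5 2 1 4 6 9 7 8 3.

5 2 1 4 6 9 7 8 3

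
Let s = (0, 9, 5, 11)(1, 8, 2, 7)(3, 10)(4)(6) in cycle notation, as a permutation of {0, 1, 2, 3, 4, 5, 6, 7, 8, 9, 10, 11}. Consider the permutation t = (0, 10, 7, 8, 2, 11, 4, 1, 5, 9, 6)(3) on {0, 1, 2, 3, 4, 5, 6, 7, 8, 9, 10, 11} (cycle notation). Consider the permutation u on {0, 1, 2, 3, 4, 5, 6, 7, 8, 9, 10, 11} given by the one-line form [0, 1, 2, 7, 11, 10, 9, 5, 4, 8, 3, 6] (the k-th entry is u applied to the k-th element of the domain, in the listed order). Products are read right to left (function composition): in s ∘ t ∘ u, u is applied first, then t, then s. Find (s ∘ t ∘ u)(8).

8

(s ∘ t ∘ u)(8) = s(t(u(8))). u(8) = 4, then t(4) = 1, then s(1) = 8, so the result is 8.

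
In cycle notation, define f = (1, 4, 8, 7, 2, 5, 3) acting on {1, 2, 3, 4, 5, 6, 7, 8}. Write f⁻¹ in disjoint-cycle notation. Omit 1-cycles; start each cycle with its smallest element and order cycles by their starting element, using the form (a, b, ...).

(1, 3, 5, 2, 7, 8, 4)

If f sends a → b within a cycle, f⁻¹ sends b → a; equivalently, reverse each cycle.
After reversing and putting each cycle's least element first, f⁻¹ = (1, 3, 5, 2, 7, 8, 4).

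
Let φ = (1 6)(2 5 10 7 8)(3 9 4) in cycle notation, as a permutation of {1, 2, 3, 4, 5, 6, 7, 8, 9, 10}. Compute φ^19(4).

3

4 lies in the 3-cycle (3 9 4).
On a 3-cycle, φ^3 is the identity, so φ^19 = φ^1 there (19 ≡ 1 mod 3).
Advancing 1 step from 4: 4 → 3.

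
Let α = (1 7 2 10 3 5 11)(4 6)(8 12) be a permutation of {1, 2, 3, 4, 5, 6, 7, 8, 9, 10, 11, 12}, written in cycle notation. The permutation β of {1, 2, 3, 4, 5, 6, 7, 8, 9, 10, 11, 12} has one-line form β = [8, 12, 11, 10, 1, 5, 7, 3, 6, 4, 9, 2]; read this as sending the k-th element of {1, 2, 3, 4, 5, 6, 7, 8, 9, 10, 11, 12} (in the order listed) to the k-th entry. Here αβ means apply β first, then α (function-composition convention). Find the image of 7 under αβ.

2

First apply β: β(7) = 7, then α(7) = 2. Thus (αβ)(7) = 2.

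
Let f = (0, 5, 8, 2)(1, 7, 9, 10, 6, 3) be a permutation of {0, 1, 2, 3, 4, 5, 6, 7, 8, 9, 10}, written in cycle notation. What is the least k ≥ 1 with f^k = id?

12

The cycle type of f is (6, 4, 1).
The order is lcm(6, 4) = 12.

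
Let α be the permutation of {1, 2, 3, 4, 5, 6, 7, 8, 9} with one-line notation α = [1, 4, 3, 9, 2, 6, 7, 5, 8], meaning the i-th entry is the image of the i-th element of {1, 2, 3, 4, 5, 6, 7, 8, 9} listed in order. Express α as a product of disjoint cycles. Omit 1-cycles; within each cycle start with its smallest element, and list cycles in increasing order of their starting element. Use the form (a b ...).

Iterating α from 2 gives 2 → 4 → 9 → 8 → 5 → 2; that is the 5-cycle (2 4 9 8 5).
Repeating from the next unused element and collecting all non-trivial cycles gives (2 4 9 8 5).

(2 4 9 8 5)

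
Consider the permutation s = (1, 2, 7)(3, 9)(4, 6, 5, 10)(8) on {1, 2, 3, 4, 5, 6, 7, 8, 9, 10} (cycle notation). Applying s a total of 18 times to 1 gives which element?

1 lies in the 3-cycle (1, 2, 7).
Powers repeat with period 3 on this cycle, and 18 mod 3 = 0, so s^18(1) = s^0(1).
So s^18(1) = 1.

1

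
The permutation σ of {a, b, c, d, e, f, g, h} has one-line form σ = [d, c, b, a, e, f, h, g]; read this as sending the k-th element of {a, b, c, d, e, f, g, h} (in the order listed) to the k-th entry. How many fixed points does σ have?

The fixed points (elements with σ(x) = x) are {e, f}, so there are 2.

2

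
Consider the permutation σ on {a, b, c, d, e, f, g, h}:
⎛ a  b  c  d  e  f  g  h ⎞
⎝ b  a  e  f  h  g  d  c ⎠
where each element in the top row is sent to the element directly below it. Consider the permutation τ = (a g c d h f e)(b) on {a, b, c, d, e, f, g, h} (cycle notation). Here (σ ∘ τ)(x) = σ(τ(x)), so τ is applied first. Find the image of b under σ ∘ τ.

a

(σ ∘ τ)(b) = σ(τ(b)). τ(b) = b, then σ(b) = a. So (σ ∘ τ)(b) = a.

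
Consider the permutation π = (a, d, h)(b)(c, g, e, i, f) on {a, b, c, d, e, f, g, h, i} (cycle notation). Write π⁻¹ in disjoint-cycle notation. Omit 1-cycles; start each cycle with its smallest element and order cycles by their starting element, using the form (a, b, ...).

Inverting a permutation written in cycle notation just reverses the order within every cycle.
After reversing and putting each cycle's least element first, π⁻¹ = (a, h, d)(c, f, i, e, g).

(a, h, d)(c, f, i, e, g)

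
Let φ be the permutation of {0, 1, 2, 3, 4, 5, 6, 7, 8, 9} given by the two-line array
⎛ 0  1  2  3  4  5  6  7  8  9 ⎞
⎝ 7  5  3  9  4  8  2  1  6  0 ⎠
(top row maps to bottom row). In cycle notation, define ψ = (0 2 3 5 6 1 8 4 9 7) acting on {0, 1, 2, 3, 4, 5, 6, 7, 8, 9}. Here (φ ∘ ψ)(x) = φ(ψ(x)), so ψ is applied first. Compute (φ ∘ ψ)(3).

(φ ∘ ψ)(3) = φ(ψ(3)). ψ(3) = 5, then φ(5) = 8. So (φ ∘ ψ)(3) = 8.

8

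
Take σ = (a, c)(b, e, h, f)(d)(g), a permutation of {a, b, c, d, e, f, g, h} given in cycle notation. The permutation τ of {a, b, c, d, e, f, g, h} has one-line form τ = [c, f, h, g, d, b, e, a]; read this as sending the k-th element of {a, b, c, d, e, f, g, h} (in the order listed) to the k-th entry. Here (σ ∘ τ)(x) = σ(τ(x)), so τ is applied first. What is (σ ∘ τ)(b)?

b

First apply τ: τ(b) = f, then σ(f) = b. Thus (σ ∘ τ)(b) = b.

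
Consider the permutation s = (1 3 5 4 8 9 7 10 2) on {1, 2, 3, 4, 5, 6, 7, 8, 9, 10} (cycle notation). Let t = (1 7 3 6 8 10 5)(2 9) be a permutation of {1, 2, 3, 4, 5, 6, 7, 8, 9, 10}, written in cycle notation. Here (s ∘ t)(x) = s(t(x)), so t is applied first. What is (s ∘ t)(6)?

9

(s ∘ t)(6) = s(t(6)). t(6) = 8, then s(8) = 9. So (s ∘ t)(6) = 9.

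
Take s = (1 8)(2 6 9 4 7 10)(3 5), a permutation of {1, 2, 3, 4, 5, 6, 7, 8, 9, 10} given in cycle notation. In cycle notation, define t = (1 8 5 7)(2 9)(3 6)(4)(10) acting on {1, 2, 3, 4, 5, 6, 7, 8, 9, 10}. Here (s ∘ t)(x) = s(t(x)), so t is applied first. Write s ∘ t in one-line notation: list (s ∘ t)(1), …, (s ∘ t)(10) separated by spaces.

1 4 9 7 10 5 8 3 6 2

For each element, apply t then s: 1 → 8 → 1; 2 → 9 → 4; 3 → 6 → 9; 4 → 4 → 7; 5 → 7 → 10; 6 → 3 → 5; 7 → 1 → 8; 8 → 5 → 3; 9 → 2 → 6; 10 → 10 → 2.
Collecting the images, s ∘ t = [1 4 9 7 10 5 8 3 6 2].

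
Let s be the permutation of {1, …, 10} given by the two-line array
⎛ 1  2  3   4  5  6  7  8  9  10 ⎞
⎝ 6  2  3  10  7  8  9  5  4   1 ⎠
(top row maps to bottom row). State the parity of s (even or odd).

odd

In disjoint-cycle form the cycle lengths are 8, 1, 1.
A cycle of length ℓ contributes ℓ−1 transpositions, so s is a product of 7 transpositions — odd.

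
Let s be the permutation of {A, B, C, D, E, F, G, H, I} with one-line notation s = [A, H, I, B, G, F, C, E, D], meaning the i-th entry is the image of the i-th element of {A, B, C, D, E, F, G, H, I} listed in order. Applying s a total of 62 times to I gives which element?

Tracing I → D → … returns to I after 7 steps, so I lies in a 7-cycle (B, H, E, G, C, I, D).
Powers repeat with period 7 on this cycle, and 62 mod 7 = 6, so s^62(I) = s^6(I).
Stepping 6 places around the cycle: I → D → B → H → E → G → C.

C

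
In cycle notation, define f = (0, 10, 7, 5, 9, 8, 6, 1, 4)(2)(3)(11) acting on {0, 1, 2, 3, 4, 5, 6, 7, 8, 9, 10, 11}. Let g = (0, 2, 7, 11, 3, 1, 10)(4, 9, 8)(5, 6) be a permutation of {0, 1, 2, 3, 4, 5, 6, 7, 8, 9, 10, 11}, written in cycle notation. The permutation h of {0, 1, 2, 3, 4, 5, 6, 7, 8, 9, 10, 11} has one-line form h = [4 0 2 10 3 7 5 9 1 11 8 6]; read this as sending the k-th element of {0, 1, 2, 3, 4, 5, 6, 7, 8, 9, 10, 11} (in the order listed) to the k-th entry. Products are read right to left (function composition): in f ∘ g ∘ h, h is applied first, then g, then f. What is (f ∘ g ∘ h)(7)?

Apply the permutations in order: h(7) = 9, then g(9) = 8, then f(8) = 6. So (f ∘ g ∘ h)(7) = 6.

6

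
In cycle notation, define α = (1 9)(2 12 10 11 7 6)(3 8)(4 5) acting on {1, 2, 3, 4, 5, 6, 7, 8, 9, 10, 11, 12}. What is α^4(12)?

12 lies in the 6-cycle (2 12 10 11 7 6).
Advancing 4 steps from 12: 12 → 10 → 11 → 7 → 6.

6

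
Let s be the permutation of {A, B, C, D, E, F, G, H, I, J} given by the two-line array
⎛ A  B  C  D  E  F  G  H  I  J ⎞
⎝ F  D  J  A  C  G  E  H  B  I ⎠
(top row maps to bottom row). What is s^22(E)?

B

Tracing E → C → … returns to E after 9 steps, so E lies in a 9-cycle (A F G E C J I B D).
Since the cycle has length 9, s^22 acts on it the same as s^4 (22 mod 9 = 4).
Advancing 4 steps from E: E → C → J → I → B.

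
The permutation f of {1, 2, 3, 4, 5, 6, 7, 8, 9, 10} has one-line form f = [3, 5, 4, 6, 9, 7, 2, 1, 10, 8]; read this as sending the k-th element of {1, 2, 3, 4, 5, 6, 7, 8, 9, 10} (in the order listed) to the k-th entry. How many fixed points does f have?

No element satisfies f(x) = x, so there are 0 fixed points.

0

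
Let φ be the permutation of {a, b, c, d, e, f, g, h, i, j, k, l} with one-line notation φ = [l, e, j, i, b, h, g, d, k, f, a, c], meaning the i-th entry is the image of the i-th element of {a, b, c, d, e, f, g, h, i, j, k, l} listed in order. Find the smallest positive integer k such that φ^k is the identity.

18

The disjoint-cycle form of φ has cycle lengths 9, 2, 1.
The order of φ is the least common multiple of its cycle lengths: lcm(9, 2) = 18.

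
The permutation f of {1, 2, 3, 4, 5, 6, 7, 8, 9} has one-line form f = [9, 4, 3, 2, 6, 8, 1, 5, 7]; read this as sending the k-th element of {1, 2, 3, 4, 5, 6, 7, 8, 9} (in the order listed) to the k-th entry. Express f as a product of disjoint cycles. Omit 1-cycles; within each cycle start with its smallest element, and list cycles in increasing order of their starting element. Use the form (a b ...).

(1 9 7)(2 4)(5 6 8)

Iterating f from 1 gives 1 → 9 → 7 → 1; that is the 3-cycle (1 9 7).
Continuing from each remaining unvisited element yields (1 9 7)(2 4)(5 6 8).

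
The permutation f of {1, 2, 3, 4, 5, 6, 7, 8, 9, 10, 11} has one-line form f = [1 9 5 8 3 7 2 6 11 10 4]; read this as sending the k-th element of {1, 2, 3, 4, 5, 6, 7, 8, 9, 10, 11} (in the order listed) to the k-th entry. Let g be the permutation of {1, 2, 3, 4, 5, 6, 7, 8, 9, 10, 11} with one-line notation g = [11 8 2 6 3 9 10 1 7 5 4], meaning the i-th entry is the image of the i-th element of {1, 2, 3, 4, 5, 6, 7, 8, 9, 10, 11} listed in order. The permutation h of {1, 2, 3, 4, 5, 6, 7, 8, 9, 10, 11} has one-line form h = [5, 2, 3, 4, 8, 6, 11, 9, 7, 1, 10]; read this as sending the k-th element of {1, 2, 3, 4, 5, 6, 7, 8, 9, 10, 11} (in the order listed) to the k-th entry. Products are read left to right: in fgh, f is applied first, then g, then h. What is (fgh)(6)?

(fgh)(6) = h(g(f(6))). f(6) = 7, then g(7) = 10, then h(10) = 1, so the result is 1.

1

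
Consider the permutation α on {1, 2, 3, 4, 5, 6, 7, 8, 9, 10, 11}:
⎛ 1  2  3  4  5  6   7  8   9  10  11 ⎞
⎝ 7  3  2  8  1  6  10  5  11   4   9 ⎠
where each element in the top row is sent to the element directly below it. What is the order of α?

6

Writing α as disjoint cycles, the cycle lengths are 6, 2, 2, 1.
The order is lcm(6, 2, 2) = 6.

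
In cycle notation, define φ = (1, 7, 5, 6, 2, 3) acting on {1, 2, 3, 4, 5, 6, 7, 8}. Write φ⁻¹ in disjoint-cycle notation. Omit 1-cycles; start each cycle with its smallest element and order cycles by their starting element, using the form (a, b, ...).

(1, 3, 2, 6, 5, 7)

The inverse reverses each cycle.
After reversing and putting each cycle's least element first, φ⁻¹ = (1, 3, 2, 6, 5, 7).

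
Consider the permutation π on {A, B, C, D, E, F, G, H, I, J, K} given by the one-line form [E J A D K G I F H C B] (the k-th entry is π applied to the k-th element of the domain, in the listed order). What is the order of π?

12

The disjoint-cycle form of π has cycle lengths 6, 4, 1.
The order is lcm(6, 4) = 12.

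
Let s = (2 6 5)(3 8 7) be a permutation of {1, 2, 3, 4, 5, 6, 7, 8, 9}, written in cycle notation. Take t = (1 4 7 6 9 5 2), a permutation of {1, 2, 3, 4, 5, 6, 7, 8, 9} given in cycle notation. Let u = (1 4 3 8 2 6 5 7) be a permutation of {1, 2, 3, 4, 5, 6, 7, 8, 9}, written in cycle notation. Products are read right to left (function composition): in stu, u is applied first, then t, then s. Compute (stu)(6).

6

Chase 6: u(6) = 5; t(5) = 2; s(2) = 6. Hence (stu)(6) = 6.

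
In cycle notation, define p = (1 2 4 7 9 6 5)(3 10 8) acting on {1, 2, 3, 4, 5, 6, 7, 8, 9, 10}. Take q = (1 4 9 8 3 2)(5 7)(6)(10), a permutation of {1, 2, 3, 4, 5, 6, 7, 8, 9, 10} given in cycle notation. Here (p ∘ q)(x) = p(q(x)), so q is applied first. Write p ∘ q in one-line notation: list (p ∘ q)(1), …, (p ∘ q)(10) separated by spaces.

7 2 4 6 9 5 1 10 3 8

(p ∘ q)(x) = p(q(x)). Computing each image: p(q(1)) = p(4) = 7, p(q(2)) = p(1) = 2, p(q(3)) = p(2) = 4, p(q(4)) = p(9) = 6, p(q(5)) = p(7) = 9, p(q(6)) = p(6) = 5, p(q(7)) = p(5) = 1, p(q(8)) = p(3) = 10, p(q(9)) = p(8) = 3, p(q(10)) = p(10) = 8.
Hence p ∘ q = [7 2 4 6 9 5 1 10 3 8].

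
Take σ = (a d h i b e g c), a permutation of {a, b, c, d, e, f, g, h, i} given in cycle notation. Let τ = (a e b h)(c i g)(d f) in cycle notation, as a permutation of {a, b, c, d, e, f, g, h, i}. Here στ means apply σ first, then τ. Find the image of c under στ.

e

(στ)(c) = τ(σ(c)). σ(c) = a, then τ(a) = e. So (στ)(c) = e.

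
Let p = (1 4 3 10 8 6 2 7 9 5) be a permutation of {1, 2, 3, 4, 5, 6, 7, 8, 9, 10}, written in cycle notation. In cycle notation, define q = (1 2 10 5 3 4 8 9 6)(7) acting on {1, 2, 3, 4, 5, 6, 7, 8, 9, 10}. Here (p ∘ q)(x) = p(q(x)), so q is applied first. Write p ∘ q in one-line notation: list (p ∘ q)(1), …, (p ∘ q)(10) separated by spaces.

For each element, apply q then p: 1 → 2 → 7; 2 → 10 → 8; 3 → 4 → 3; 4 → 8 → 6; 5 → 3 → 10; 6 → 1 → 4; 7 → 7 → 9; 8 → 9 → 5; 9 → 6 → 2; 10 → 5 → 1.
Collecting the images, p ∘ q = [7 8 3 6 10 4 9 5 2 1].

7 8 3 6 10 4 9 5 2 1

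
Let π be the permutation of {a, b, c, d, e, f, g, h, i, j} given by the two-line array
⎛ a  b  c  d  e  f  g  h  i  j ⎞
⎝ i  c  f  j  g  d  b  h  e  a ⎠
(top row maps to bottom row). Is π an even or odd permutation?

In disjoint-cycle form the cycle lengths are 9, 1.
A cycle is odd iff its length is even; π has 0 even-length cycles, so sgn(π) = (−1)^0 and π is even.

even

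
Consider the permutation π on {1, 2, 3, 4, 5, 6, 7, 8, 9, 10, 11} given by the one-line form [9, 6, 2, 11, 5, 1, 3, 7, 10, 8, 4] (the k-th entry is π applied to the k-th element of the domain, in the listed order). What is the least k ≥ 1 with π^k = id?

8

Writing π as disjoint cycles, the cycle lengths are 8, 2, 1.
Since disjoint cycles commute, ord(π) = lcm(8, 2) = 8.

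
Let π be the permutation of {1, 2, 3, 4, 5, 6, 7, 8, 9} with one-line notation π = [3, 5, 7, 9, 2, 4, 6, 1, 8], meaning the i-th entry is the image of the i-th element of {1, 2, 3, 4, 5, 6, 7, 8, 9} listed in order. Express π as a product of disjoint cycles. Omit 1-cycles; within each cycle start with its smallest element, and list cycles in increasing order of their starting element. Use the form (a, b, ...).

(1, 3, 7, 6, 4, 9, 8)(2, 5)

From 1: 1 → 3 → 7 → 6 → 4 → 9 → 8 → 1, closing the cycle (1, 3, 7, 6, 4, 9, 8).
Repeating from the next unused element and collecting all non-trivial cycles gives (1, 3, 7, 6, 4, 9, 8)(2, 5).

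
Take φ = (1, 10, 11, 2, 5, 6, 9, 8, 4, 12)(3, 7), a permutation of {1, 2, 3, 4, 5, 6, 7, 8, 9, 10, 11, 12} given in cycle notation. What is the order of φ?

10

The disjoint cycles have lengths 10, 2.
The order of φ is the least common multiple of its cycle lengths: lcm(10, 2) = 10.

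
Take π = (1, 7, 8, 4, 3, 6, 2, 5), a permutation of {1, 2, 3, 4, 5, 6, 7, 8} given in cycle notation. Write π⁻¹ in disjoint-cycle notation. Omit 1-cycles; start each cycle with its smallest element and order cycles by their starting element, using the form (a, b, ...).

(1, 5, 2, 6, 3, 4, 8, 7)

The inverse reverses each cycle.
Reversing each cycle of π and rotating so the smallest element leads gives (1, 5, 2, 6, 3, 4, 8, 7).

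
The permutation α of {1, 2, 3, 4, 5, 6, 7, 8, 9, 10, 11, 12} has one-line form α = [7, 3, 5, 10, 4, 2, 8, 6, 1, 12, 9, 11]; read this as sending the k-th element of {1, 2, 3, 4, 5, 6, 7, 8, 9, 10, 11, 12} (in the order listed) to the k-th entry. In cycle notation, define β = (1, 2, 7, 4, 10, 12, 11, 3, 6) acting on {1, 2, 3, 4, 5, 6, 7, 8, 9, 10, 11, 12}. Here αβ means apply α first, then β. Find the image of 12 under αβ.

α(12) = 11, then β(11) = 3; composing gives (αβ)(12) = 3.

3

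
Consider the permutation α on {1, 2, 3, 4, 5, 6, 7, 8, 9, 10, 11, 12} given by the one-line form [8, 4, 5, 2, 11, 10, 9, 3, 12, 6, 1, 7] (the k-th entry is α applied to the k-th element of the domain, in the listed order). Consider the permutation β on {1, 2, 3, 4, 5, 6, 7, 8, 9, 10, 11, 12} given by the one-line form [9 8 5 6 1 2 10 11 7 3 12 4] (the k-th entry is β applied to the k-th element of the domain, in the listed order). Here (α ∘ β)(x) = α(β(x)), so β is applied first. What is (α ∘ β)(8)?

(α ∘ β)(8) = α(β(8)). β(8) = 11, then α(11) = 1. So (α ∘ β)(8) = 1.

1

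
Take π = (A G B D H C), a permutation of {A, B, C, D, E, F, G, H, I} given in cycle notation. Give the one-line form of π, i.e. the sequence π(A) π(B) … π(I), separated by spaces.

Image by image: A→G, B→D, C→A, D→H, E→E, F→F, G→B, H→C, I→I.
So the one-line form is G D A H E F B C I.

G D A H E F B C I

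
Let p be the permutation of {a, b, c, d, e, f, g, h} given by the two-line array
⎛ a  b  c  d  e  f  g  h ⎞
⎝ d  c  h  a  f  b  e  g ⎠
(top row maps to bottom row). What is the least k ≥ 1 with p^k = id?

Decomposing into disjoint cycles gives cycle lengths 6, 2.
The order of p is the least common multiple of its cycle lengths: lcm(6, 2) = 6.

6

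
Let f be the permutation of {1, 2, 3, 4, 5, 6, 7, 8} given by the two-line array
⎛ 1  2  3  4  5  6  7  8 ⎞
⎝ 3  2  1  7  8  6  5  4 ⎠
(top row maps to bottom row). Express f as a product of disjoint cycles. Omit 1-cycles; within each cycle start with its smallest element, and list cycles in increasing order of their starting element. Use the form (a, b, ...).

Start at 1 and follow images: 1 → 3 → 1, giving the cycle (1, 3).
Continuing from each remaining unvisited element yields (1, 3)(4, 7, 5, 8).

(1, 3)(4, 7, 5, 8)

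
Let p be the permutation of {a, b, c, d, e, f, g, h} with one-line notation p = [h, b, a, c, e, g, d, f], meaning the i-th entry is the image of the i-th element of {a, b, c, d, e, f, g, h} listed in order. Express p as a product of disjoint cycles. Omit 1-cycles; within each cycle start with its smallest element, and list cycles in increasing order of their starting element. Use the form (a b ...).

(a h f g d c)

Start at a and follow images: a → h → f → g → d → c → a, giving the cycle (a h f g d c).
Repeating from the next unused element and collecting all non-trivial cycles gives (a h f g d c).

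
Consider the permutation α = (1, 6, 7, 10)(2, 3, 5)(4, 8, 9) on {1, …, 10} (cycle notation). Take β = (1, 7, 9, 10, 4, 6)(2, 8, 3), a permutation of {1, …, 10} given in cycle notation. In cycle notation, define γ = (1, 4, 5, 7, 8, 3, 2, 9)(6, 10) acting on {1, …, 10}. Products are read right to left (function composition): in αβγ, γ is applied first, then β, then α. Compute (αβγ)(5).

4

Chase 5: γ(5) = 7; β(7) = 9; α(9) = 4. Hence (αβγ)(5) = 4.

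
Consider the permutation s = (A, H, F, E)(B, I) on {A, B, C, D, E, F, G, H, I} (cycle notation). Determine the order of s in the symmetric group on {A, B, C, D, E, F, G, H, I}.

4

The disjoint cycles have lengths 4, 2, 1, 1, 1.
The order of s is the least common multiple of its cycle lengths: lcm(4, 2) = 4.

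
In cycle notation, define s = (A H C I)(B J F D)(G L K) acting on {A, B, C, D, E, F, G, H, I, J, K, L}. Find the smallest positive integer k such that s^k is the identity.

12

The cycle type of s is (4, 4, 3, 1).
The order is lcm(4, 4, 3) = 12.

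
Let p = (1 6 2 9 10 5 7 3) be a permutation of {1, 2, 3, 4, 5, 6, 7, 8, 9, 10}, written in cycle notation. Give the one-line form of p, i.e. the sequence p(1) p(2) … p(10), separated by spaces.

6 9 1 4 7 2 3 8 10 5

Reading each image from the cycles: 1↦6, 2↦9, 3↦1, 4↦4, 5↦7, 6↦2, 7↦3, 8↦8, 9↦10, 10↦5.
Listing these in domain order gives 6 9 1 4 7 2 3 8 10 5.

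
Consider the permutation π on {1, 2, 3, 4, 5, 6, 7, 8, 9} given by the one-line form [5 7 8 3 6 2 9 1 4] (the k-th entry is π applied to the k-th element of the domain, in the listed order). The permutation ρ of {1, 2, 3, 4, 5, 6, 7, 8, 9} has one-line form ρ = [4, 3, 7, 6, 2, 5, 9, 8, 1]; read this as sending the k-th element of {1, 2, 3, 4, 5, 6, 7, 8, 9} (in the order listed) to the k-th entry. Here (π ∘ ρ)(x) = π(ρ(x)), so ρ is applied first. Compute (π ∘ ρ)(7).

4

First apply ρ: ρ(7) = 9, then π(9) = 4. Thus (π ∘ ρ)(7) = 4.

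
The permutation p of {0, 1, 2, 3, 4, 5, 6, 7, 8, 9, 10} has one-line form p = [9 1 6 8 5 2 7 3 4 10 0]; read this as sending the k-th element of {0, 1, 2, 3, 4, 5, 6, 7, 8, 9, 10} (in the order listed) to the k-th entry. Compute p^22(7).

Tracing 7 → 3 → … returns to 7 after 7 steps, so 7 lies in a 7-cycle (2, 6, 7, 3, 8, 4, 5).
On a 7-cycle, p^7 is the identity, so p^22 = p^1 there (22 ≡ 1 mod 7).
Advancing 1 step from 7: 7 → 3.

3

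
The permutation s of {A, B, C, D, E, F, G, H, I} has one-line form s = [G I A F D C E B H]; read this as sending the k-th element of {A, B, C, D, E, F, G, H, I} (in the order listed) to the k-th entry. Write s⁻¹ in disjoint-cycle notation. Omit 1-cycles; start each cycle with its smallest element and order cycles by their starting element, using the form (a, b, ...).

First write s in disjoint cycles: (A, G, E, D, F, C)(B, I, H).
Reversing each cycle (and rotating so the smallest element leads) gives s⁻¹ = (A, C, F, D, E, G)(B, H, I).

(A, C, F, D, E, G)(B, H, I)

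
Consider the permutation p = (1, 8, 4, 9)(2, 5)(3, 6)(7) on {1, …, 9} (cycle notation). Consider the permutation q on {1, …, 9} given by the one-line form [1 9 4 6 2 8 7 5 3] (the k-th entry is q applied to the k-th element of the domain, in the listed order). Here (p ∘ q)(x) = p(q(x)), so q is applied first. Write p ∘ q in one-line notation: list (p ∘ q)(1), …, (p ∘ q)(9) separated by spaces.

8 1 9 3 5 4 7 2 6

For each element, apply q then p: 1 → 1 → 8; 2 → 9 → 1; 3 → 4 → 9; 4 → 6 → 3; 5 → 2 → 5; 6 → 8 → 4; 7 → 7 → 7; 8 → 5 → 2; 9 → 3 → 6.
Collecting the images, p ∘ q = [8 1 9 3 5 4 7 2 6].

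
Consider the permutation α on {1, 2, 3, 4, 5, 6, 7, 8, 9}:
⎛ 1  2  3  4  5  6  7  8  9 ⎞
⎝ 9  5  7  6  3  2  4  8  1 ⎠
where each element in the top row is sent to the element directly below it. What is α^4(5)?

Tracing 5 → 3 → … returns to 5 after 6 steps, so 5 lies in a 6-cycle (2 5 3 7 4 6).
Advancing 4 steps from 5: 5 → 3 → 7 → 4 → 6.

6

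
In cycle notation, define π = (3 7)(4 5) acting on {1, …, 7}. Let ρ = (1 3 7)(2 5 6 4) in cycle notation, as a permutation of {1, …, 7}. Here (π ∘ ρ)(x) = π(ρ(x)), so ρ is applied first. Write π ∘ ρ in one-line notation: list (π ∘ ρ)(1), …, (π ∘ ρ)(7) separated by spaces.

7 4 3 2 6 5 1

For each element, apply ρ then π: 1 → 3 → 7; 2 → 5 → 4; 3 → 7 → 3; 4 → 2 → 2; 5 → 6 → 6; 6 → 4 → 5; 7 → 1 → 1.
So π ∘ ρ in one-line form is 7 4 3 2 6 5 1.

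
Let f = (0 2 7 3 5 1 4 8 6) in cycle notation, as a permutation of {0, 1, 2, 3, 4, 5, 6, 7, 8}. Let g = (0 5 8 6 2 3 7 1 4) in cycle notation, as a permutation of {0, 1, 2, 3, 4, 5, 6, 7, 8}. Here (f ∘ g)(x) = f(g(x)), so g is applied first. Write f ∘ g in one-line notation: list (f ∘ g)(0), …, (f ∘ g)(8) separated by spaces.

1 8 5 3 2 6 7 4 0

(f ∘ g)(x) = f(g(x)). Computing each image: f(g(0)) = f(5) = 1, f(g(1)) = f(4) = 8, f(g(2)) = f(3) = 5, f(g(3)) = f(7) = 3, f(g(4)) = f(0) = 2, f(g(5)) = f(8) = 6, f(g(6)) = f(2) = 7, f(g(7)) = f(1) = 4, f(g(8)) = f(6) = 0.
Hence f ∘ g = [1 8 5 3 2 6 7 4 0].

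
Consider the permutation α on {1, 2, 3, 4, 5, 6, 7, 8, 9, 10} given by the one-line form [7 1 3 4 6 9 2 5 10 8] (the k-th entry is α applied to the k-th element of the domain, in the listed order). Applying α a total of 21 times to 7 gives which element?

7

Tracing 7 → 2 → … returns to 7 after 3 steps, so 7 lies in a 3-cycle (1 7 2).
On a 3-cycle, α^3 is the identity, so α^21 = α^0 there (21 ≡ 0 mod 3).
So α^21(7) = 7.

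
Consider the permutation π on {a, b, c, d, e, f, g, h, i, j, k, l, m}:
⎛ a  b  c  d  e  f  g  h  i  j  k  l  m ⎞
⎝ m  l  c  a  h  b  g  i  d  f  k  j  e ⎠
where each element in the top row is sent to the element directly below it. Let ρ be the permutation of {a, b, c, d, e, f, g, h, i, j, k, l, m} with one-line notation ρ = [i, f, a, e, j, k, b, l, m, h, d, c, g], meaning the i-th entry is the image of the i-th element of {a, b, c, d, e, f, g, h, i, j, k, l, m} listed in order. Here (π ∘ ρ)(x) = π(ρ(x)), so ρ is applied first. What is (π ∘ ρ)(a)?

d

ρ(a) = i, then π(i) = d; composing gives (π ∘ ρ)(a) = d.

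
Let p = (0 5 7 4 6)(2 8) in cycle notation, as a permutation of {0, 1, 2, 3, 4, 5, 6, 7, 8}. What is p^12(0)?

7

0 lies in the 5-cycle (0 5 7 4 6).
On a 5-cycle, p^5 is the identity, so p^12 = p^2 there (12 ≡ 2 mod 5).
Advancing 2 steps from 0: 0 → 5 → 7.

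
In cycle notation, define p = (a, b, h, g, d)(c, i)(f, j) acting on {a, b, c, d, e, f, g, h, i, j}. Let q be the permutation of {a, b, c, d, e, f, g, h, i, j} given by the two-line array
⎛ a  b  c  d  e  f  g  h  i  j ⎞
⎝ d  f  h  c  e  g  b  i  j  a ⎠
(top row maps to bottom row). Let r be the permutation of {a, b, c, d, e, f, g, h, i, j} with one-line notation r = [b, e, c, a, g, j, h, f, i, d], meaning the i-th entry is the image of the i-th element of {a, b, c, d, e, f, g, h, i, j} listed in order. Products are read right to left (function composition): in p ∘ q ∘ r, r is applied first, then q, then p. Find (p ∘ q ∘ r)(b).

Chase b: r(b) = e; q(e) = e; p(e) = e. Hence (p ∘ q ∘ r)(b) = e.

e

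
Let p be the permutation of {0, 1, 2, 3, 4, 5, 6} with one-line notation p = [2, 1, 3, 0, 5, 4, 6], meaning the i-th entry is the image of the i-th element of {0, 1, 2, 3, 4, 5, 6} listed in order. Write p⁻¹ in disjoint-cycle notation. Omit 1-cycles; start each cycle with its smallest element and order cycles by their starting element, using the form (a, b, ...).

(0, 3, 2)(4, 5)

The cycle decomposition of p is (0, 2, 3)(4, 5).
Reversing each cycle (and rotating so the smallest element leads) gives p⁻¹ = (0, 3, 2)(4, 5).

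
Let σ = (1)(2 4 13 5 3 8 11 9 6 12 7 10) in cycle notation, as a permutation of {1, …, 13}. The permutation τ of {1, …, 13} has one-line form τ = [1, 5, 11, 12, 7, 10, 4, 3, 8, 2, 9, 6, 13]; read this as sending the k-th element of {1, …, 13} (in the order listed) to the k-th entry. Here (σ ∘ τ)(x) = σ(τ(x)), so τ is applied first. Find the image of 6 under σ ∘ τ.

2

(σ ∘ τ)(6) = σ(τ(6)). τ(6) = 10, then σ(10) = 2. So (σ ∘ τ)(6) = 2.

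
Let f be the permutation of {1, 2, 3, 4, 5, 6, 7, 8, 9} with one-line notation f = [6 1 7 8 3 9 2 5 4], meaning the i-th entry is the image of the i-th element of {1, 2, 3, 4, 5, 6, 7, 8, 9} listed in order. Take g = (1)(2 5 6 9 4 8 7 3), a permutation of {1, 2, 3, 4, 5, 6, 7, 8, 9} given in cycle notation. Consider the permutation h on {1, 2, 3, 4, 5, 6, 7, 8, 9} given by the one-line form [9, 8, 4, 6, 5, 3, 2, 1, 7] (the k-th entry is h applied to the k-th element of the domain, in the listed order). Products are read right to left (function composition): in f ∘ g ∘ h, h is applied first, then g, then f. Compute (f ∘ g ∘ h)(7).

3

Chase 7: h(7) = 2; g(2) = 5; f(5) = 3. Hence (f ∘ g ∘ h)(7) = 3.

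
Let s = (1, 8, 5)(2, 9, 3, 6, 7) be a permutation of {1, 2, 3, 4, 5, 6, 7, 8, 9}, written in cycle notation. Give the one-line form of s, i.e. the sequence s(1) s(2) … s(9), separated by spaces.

Each element maps to the next entry in its cycle (wrapping to the front): 1↦8, 2↦9, 3↦6, 4↦4, 5↦1, 6↦7, 7↦2, 8↦5, 9↦3.
So the one-line form is 8 9 6 4 1 7 2 5 3.

8 9 6 4 1 7 2 5 3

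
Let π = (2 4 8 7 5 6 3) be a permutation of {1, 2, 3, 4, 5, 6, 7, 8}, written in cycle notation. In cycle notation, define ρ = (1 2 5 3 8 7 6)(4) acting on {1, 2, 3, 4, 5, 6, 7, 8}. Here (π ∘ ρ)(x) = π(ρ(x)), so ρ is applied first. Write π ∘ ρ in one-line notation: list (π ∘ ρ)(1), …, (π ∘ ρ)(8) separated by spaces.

Chase each element through ρ then π: 1 → 2 → 4; 2 → 5 → 6; 3 → 8 → 7; 4 → 4 → 8; 5 → 3 → 2; 6 → 1 → 1; 7 → 6 → 3; 8 → 7 → 5.
Collecting the images, π ∘ ρ = [4 6 7 8 2 1 3 5].

4 6 7 8 2 1 3 5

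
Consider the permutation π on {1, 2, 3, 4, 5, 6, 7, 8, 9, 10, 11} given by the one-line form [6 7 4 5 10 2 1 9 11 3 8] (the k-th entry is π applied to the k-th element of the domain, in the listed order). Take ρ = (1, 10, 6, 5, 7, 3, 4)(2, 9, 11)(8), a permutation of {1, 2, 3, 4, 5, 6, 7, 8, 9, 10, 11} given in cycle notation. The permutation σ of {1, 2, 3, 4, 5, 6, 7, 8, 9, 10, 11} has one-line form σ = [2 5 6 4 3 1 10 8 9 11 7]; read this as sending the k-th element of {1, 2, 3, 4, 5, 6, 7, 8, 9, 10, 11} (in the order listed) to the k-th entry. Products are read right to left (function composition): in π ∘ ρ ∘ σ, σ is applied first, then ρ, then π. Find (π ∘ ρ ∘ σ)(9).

8

Apply the permutations in order: σ(9) = 9, then ρ(9) = 11, then π(11) = 8. So (π ∘ ρ ∘ σ)(9) = 8.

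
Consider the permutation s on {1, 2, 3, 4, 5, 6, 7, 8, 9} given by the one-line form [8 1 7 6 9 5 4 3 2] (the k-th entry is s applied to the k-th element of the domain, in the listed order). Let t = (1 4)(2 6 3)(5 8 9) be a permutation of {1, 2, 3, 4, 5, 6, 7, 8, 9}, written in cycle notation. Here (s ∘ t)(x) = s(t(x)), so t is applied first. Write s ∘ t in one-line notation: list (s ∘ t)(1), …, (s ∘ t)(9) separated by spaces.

For each element, apply t then s: 1 → 4 → 6; 2 → 6 → 5; 3 → 2 → 1; 4 → 1 → 8; 5 → 8 → 3; 6 → 3 → 7; 7 → 7 → 4; 8 → 9 → 2; 9 → 5 → 9.
So s ∘ t in one-line form is 6 5 1 8 3 7 4 2 9.

6 5 1 8 3 7 4 2 9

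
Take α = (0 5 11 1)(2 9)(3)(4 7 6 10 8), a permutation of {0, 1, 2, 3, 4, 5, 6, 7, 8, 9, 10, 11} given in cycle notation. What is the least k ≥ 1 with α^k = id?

20

The cycle type of α is (5, 4, 2, 1).
The order is lcm(5, 4, 2) = 20.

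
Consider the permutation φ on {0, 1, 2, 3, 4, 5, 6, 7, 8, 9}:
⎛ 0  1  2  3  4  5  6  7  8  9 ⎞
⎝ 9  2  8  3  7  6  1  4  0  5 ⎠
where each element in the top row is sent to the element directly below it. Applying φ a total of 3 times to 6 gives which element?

8

Tracing 6 → 1 → … returns to 6 after 7 steps, so 6 lies in a 7-cycle (0, 9, 5, 6, 1, 2, 8).
Advancing 3 steps from 6: 6 → 1 → 2 → 8.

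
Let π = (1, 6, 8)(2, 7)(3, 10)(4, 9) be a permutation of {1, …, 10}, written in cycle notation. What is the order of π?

The disjoint cycles have lengths 3, 2, 2, 2, 1.
Since disjoint cycles commute, ord(π) = lcm(3, 2, 2, 2) = 6.

6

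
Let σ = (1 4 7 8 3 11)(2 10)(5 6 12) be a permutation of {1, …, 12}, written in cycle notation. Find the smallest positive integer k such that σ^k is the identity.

6

The cycle type of σ is (6, 3, 2, 1).
The order of σ is the least common multiple of its cycle lengths: lcm(6, 3, 2) = 6.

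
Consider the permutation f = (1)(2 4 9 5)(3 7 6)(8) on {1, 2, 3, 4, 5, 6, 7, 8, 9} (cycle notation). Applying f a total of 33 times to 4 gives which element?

9

4 lies in the 4-cycle (2 4 9 5).
On a 4-cycle, f^4 is the identity, so f^33 = f^1 there (33 ≡ 1 mod 4).
Stepping 1 place around the cycle: 4 → 9.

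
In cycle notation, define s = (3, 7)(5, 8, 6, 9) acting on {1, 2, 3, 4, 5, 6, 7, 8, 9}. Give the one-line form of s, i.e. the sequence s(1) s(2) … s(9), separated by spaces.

1 2 7 4 8 9 3 6 5

Each element maps to the next entry in its cycle (wrapping to the front): 1→1, 2→2, 3→7, 4→4, 5→8, 6→9, 7→3, 8→6, 9→5.
Listing these in domain order gives 1 2 7 4 8 9 3 6 5.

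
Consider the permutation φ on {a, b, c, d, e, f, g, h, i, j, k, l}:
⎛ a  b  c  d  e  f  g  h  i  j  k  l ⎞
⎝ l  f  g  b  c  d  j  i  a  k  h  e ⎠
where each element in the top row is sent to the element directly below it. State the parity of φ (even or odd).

even

In disjoint-cycle form the cycle lengths are 9, 3.
A cycle is odd iff its length is even; φ has 0 even-length cycles, so sgn(φ) = (−1)^0 and φ is even.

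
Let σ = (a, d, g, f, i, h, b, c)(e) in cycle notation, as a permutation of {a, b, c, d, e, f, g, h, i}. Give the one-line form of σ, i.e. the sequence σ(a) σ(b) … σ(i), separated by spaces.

d c a g e i f b h

Reading each image from the cycles: a→d, b→c, c→a, d→g, e→e, f→i, g→f, h→b, i→h.
So the one-line form is d c a g e i f b h.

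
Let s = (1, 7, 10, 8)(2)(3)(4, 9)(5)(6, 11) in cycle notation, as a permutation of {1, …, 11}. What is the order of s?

The disjoint cycles have lengths 4, 2, 2, 1, 1, 1.
The order is lcm(4, 2, 2) = 4.

4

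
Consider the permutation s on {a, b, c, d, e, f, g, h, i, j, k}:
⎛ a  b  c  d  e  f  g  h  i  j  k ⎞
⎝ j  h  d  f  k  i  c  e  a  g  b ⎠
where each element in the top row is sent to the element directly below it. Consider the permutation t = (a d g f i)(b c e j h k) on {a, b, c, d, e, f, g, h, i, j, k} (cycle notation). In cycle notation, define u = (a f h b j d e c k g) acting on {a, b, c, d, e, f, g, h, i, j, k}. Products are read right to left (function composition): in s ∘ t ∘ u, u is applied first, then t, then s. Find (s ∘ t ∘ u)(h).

d

Chase h: u(h) = b; t(b) = c; s(c) = d. Hence (s ∘ t ∘ u)(h) = d.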